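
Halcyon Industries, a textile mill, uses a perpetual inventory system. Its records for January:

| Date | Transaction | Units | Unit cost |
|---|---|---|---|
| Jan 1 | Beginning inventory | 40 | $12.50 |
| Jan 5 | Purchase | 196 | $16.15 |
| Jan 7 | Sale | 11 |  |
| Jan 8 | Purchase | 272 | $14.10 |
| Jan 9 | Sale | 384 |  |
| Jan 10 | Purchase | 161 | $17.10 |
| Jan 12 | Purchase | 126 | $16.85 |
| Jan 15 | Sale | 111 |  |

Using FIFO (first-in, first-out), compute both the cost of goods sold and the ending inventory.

COGS = $7,472.40; ending inventory = $4,904.40

Jan 7, 11 sold [FIFO — oldest first]: 11 @ $12.50 = $137.50
Jan 9, 384 sold [FIFO — oldest first]: 29 @ $12.50 + 196 @ $16.15 + 159 @ $14.10 = $5,769.80
Jan 15, 111 sold [FIFO — oldest first]: 111 @ $14.10 = $1,565.10
Total COGS = $137.50 + $5,769.80 + $1,565.10 = $7,472.40
Ending inventory: 2 @ $14.10 + 161 @ $17.10 + 126 @ $16.85 = $4,904.40
Check: goods available $12,376.80 = COGS $7,472.40 + ending $4,904.40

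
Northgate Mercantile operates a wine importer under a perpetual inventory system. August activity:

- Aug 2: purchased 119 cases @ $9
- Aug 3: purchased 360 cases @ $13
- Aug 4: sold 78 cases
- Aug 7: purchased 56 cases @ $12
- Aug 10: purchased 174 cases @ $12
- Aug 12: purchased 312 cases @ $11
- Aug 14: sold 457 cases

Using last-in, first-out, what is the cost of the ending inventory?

Aug 4, 78 sold [LIFO — newest first]: 78 @ $13 = $1,014
Aug 14, 457 sold [LIFO — newest first]: 312 @ $11 + 145 @ $12 = $5,172
Total COGS = $1,014 + $5,172 = $6,186
Ending inventory: 119 @ $9 + 282 @ $13 + 56 @ $12 + 29 @ $12 = $5,757

Ending inventory = $5,757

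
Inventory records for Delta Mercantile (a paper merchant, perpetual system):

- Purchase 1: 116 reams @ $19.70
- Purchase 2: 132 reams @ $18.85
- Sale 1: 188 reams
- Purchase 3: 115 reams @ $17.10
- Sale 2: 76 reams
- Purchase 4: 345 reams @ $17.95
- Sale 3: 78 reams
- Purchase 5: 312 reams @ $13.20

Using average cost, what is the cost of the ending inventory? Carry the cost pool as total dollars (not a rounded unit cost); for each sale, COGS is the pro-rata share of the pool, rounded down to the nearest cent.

After Purchase 1: 116 on hand, pool $2,285.20 (≈ $19.7000 each)
After Purchase 2: 248 on hand, pool $4,773.40 (≈ $19.2476 each)
Sale 1, sell 188: 188/248 × $4,773.40 → $3,618.54
After Purchase 3: 175 on hand, pool $3,121.36 (≈ $17.8363 each)
Sale 2, sell 76: 76/175 × $3,121.36 → $1,355.56
After Purchase 4: 444 on hand, pool $7,958.55 (≈ $17.9247 each)
Sale 3, sell 78: 78/444 × $7,958.55 → $1,398.12
After Purchase 5: 678 on hand, pool $10,678.83 (≈ $15.7505 each)
Total COGS = $3,618.54 + $1,355.56 + $1,398.12 = $6,372.22
Ending inventory (cost pool remaining) = $10,678.83

Ending inventory = $10,678.83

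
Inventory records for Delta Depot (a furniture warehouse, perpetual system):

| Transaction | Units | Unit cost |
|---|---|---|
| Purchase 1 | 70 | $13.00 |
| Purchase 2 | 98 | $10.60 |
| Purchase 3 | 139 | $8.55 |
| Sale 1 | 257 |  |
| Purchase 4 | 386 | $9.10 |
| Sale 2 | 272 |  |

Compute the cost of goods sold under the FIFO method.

Sale 1 (257) [FIFO — oldest first]: 70 @ $13.00 + 98 @ $10.60 + 89 @ $8.55 = $2,709.75
Sale 2 (272) [FIFO — oldest first]: 50 @ $8.55 + 222 @ $9.10 = $2,447.70
Total COGS = $2,709.75 + $2,447.70 = $5,157.45
Ending inventory: 164 @ $9.10 = $1,492.40

COGS = $5,157.45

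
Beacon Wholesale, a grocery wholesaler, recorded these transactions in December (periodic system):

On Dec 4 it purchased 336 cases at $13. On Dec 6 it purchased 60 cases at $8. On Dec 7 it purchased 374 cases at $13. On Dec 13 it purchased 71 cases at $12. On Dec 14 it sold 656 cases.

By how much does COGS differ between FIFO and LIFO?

FIFO COGS: 336 @ $13 + 60 @ $8 + 260 @ $13 = $8,228
LIFO COGS: 71 @ $12 + 374 @ $13 + 60 @ $8 + 151 @ $13 = $8,157
Difference = |$8,228 − $8,157| = $71

$71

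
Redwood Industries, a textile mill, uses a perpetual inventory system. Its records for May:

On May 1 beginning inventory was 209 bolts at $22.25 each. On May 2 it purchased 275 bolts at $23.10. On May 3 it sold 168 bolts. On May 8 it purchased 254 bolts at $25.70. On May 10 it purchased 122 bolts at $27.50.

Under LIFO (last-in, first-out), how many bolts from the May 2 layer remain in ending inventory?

107

May 3, 168 sold [LIFO — newest first]: 168 @ $23.10 = $3,880.80
Ending inventory: 209 @ $22.25 + 107 @ $23.10 + 254 @ $25.70 + 122 @ $27.50 = $17,004.75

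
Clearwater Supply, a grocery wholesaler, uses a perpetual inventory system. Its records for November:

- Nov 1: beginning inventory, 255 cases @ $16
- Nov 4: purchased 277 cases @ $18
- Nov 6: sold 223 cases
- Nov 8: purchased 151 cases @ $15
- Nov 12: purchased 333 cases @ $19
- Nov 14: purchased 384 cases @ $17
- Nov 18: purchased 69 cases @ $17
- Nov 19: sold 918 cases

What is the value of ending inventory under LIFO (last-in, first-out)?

Nov 6, 223 sold [LIFO — newest first]: 223 @ $18 = $4,014
Nov 19, 918 sold [LIFO — newest first]: 69 @ $17 + 384 @ $17 + 333 @ $19 + 132 @ $15 = $16,008
Total COGS = $4,014 + $16,008 = $20,022
Ending inventory: 255 @ $16 + 54 @ $18 + 19 @ $15 = $5,337
Check: goods available $25,359 = COGS $20,022 + ending $5,337

Ending inventory = $5,337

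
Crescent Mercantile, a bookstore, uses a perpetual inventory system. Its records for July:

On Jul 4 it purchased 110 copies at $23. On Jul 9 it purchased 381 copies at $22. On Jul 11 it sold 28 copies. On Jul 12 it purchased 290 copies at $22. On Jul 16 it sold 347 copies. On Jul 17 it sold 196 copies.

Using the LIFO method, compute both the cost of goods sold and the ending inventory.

COGS = $12,562; ending inventory = $4,730

Jul 11, 28 sold [LIFO — newest first]: 28 @ $22 = $616
Jul 16, 347 sold [LIFO — newest first]: 290 @ $22 + 57 @ $22 = $7,634
Jul 17, 196 sold [LIFO — newest first]: 196 @ $22 = $4,312
Total COGS = $616 + $7,634 + $4,312 = $12,562
Ending inventory: 110 @ $23 + 100 @ $22 = $4,730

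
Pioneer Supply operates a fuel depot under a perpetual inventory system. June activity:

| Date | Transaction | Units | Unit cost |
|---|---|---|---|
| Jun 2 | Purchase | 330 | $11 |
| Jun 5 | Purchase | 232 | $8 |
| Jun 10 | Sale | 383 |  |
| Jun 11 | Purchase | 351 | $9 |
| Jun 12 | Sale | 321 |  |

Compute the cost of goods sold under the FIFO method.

Jun 10, 383 sold [FIFO — oldest first]: 330 @ $11 + 53 @ $8 = $4,054
Jun 12, 321 sold [FIFO — oldest first]: 179 @ $8 + 142 @ $9 = $2,710
Total COGS = $4,054 + $2,710 = $6,764
Ending inventory: 209 @ $9 = $1,881

COGS = $6,764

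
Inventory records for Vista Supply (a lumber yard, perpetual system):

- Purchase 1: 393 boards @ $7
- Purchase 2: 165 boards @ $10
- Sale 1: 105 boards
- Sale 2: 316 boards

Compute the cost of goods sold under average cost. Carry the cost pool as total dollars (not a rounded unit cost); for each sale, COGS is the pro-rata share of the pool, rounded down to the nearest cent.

After Purchase 1: 393 on hand, pool $2,751.00 (≈ $7.0000 each)
After Purchase 2: 558 on hand, pool $4,401.00 (≈ $7.8871 each)
Sale 1, sell 105: 105/558 × $4,401.00 → $828.14
Sale 2, sell 316: 316/453 × $3,572.86 → $2,492.32
Total COGS = $828.14 + $2,492.32 = $3,320.46
Ending inventory (cost pool remaining) = $1,080.54

COGS = $3,320.46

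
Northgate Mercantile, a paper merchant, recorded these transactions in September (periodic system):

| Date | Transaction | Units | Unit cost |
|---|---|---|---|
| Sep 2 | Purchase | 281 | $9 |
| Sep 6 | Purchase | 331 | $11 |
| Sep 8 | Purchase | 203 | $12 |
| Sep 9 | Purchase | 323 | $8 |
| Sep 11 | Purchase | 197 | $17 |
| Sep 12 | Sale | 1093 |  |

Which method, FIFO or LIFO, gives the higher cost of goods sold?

FIFO COGS: 281 @ $9 + 331 @ $11 + 203 @ $12 + 278 @ $8 = $10,830
LIFO COGS: 197 @ $17 + 323 @ $8 + 203 @ $12 + 331 @ $11 + 39 @ $9 = $12,361

LIFO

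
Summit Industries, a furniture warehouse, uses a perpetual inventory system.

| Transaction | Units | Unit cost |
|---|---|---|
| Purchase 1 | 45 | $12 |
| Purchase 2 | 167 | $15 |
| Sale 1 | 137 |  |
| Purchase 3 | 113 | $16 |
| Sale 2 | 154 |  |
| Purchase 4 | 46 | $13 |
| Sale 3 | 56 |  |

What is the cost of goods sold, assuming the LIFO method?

COGS = $5,163

Sale 1 (137) [LIFO — newest first]: 137 @ $15 = $2,055
Sale 2 (154) [LIFO — newest first]: 113 @ $16 + 30 @ $15 + 11 @ $12 = $2,390
Sale 3 (56) [LIFO — newest first]: 46 @ $13 + 10 @ $12 = $718
Total COGS = $2,055 + $2,390 + $718 = $5,163
Ending inventory: 24 @ $12 = $288
Check: goods available $5,451 = COGS $5,163 + ending $288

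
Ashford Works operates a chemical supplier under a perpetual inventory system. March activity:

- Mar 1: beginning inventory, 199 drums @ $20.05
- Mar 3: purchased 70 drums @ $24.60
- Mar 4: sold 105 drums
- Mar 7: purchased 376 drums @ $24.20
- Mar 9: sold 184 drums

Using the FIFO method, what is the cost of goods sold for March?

COGS = $6,195.95

Mar 4, 105 sold [FIFO — oldest first]: 105 @ $20.05 = $2,105.25
Mar 9, 184 sold [FIFO — oldest first]: 94 @ $20.05 + 70 @ $24.60 + 20 @ $24.20 = $4,090.70
Total COGS = $2,105.25 + $4,090.70 = $6,195.95
Ending inventory: 356 @ $24.20 = $8,615.20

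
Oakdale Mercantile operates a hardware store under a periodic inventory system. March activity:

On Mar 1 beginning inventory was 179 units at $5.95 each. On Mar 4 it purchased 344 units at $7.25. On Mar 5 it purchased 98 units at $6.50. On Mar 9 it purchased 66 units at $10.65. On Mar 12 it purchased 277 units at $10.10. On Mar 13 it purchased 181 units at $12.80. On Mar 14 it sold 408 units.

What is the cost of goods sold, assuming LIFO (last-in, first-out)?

Mar 14, 408 sold [LIFO — newest first]: 181 @ $12.80 + 227 @ $10.10 = $4,609.50
Ending inventory: 179 @ $5.95 + 344 @ $7.25 + 98 @ $6.50 + 66 @ $10.65 + 50 @ $10.10 = $5,403.95

COGS = $4,609.50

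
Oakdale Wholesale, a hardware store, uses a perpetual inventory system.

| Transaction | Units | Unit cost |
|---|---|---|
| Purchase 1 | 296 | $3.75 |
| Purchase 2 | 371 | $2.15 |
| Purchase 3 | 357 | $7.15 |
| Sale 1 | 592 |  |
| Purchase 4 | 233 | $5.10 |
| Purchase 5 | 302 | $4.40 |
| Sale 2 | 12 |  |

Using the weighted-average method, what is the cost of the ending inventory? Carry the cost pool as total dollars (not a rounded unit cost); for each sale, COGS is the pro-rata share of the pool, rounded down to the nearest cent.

Ending inventory = $4,344.17

After Purchase 1: 296 on hand, pool $1,110.00 (≈ $3.7500 each)
After Purchase 2: 667 on hand, pool $1,907.65 (≈ $2.8600 each)
After Purchase 3: 1024 on hand, pool $4,460.20 (≈ $4.3557 each)
Sale 1, sell 592: 592/1024 × $4,460.20 → $2,578.55
After Purchase 4: 665 on hand, pool $3,069.95 (≈ $4.6165 each)
After Purchase 5: 967 on hand, pool $4,398.75 (≈ $4.5489 each)
Sale 2, sell 12: 12/967 × $4,398.75 → $54.58
Total COGS = $2,578.55 + $54.58 = $2,633.13
Ending inventory (cost pool remaining) = $4,344.17
Check: goods available $6,977.30 = COGS $2,633.13 + ending $4,344.17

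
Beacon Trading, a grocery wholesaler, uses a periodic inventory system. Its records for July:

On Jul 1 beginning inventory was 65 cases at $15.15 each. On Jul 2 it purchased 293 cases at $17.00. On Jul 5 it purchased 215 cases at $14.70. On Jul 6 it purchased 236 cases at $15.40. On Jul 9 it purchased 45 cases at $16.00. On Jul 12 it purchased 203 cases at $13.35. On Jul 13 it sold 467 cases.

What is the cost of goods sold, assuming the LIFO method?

Jul 13, 467 sold [LIFO — newest first]: 203 @ $13.35 + 45 @ $16.00 + 219 @ $15.40 = $6,802.65
Ending inventory: 65 @ $15.15 + 293 @ $17.00 + 215 @ $14.70 + 17 @ $15.40 = $9,388.05

COGS = $6,802.65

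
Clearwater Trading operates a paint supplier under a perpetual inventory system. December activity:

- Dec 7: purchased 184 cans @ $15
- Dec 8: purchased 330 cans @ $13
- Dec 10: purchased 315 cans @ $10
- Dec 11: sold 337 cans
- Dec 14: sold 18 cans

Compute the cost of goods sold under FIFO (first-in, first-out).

Dec 11, 337 sold [FIFO — oldest first]: 184 @ $15 + 153 @ $13 = $4,749
Dec 14, 18 sold [FIFO — oldest first]: 18 @ $13 = $234
Total COGS = $4,749 + $234 = $4,983
Ending inventory: 159 @ $13 + 315 @ $10 = $5,217

COGS = $4,983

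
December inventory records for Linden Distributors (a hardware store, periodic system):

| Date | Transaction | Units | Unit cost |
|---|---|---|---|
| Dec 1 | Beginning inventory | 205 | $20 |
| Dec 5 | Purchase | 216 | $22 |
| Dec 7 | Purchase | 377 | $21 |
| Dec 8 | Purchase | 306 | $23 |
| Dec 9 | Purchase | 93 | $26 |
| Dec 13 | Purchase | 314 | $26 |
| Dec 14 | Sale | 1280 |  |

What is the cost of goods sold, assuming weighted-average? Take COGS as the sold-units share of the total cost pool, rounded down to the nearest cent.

Dec 14, sell 1280: 1280/1511 × $34,389.00 → $29,131.64
Ending inventory (cost pool remaining) = $5,257.36

COGS = $29,131.64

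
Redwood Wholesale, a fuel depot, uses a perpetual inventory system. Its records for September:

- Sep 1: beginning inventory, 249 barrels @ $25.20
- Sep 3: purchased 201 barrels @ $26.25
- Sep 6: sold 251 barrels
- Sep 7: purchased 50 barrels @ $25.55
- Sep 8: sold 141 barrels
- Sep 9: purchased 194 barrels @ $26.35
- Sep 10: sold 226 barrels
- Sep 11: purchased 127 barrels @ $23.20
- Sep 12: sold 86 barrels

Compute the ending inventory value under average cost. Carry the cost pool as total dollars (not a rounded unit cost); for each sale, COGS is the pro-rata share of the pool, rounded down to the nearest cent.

Ending inventory = $2,841.35

After Sep 1: 249 on hand, pool $6,274.80 (≈ $25.2000 each)
After Sep 3: 450 on hand, pool $11,551.05 (≈ $25.6690 each)
Sep 6, sell 251: 251/450 × $11,551.05 → $6,442.91
After Sep 7: 249 on hand, pool $6,385.64 (≈ $25.6451 each)
Sep 8, sell 141: 141/249 × $6,385.64 → $3,615.96
After Sep 9: 302 on hand, pool $7,881.58 (≈ $26.0979 each)
Sep 10, sell 226: 226/302 × $7,881.58 → $5,898.13
After Sep 11: 203 on hand, pool $4,929.85 (≈ $24.2850 each)
Sep 12, sell 86: 86/203 × $4,929.85 → $2,088.50
Total COGS = $6,442.91 + $3,615.96 + $5,898.13 + $2,088.50 = $18,045.50
Ending inventory (cost pool remaining) = $2,841.35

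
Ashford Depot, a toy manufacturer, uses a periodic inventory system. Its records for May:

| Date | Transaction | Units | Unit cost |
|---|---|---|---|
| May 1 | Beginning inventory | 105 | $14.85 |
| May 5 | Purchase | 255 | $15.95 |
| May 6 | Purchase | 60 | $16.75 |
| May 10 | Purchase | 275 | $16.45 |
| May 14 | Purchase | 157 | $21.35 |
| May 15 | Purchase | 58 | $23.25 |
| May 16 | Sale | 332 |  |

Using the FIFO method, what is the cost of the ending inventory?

Ending inventory = $10,675.80

May 16, 332 sold [FIFO — oldest first]: 105 @ $14.85 + 227 @ $15.95 = $5,179.90
Ending inventory: 28 @ $15.95 + 60 @ $16.75 + 275 @ $16.45 + 157 @ $21.35 + 58 @ $23.25 = $10,675.80
Check: goods available $15,855.70 = COGS $5,179.90 + ending $10,675.80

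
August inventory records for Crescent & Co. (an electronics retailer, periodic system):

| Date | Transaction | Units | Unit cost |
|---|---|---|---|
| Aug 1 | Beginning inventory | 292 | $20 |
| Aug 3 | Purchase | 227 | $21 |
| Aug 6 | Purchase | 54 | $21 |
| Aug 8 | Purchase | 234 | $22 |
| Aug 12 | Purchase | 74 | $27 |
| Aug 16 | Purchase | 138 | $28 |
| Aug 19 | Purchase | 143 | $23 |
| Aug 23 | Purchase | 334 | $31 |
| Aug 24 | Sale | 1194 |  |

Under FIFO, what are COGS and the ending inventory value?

Aug 24, 1194 sold [FIFO — oldest first]: 292 @ $20 + 227 @ $21 + 54 @ $21 + 234 @ $22 + 74 @ $27 + 138 @ $28 + 143 @ $23 + 32 @ $31 = $27,032
Ending inventory: 302 @ $31 = $9,362

COGS = $27,032; ending inventory = $9,362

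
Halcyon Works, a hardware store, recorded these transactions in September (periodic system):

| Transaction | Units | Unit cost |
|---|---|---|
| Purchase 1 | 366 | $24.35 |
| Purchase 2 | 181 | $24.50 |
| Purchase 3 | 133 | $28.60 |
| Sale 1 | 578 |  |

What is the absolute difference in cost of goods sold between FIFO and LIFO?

FIFO COGS: 366 @ $24.35 + 181 @ $24.50 + 31 @ $28.60 = $14,233.20
LIFO COGS: 133 @ $28.60 + 181 @ $24.50 + 264 @ $24.35 = $14,666.70
Difference = |$14,233.20 − $14,666.70| = $433.50

$433.50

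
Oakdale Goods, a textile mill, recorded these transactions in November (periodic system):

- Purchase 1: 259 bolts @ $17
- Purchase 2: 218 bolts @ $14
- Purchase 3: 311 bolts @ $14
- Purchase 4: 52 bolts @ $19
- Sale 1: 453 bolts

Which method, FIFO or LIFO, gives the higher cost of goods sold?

FIFO COGS: 259 @ $17 + 194 @ $14 = $7,119
LIFO COGS: 52 @ $19 + 311 @ $14 + 90 @ $14 = $6,602

FIFO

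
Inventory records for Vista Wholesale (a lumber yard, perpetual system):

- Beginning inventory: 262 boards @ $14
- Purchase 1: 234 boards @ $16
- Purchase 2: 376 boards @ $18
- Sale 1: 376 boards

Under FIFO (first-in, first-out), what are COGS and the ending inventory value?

Sale 1 (376) [FIFO — oldest first]: 262 @ $14 + 114 @ $16 = $5,492
Ending inventory: 120 @ $16 + 376 @ $18 = $8,688
Check: goods available $14,180 = COGS $5,492 + ending $8,688

COGS = $5,492; ending inventory = $8,688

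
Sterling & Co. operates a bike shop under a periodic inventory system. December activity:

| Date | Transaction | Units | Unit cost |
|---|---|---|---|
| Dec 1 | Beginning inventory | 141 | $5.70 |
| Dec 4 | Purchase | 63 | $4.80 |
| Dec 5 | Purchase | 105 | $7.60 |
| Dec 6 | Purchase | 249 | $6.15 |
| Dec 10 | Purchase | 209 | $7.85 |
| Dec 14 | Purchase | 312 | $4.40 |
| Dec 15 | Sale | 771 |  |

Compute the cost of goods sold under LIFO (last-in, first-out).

Dec 15, 771 sold [LIFO — newest first]: 312 @ $4.40 + 209 @ $7.85 + 249 @ $6.15 + 1 @ $7.60 = $4,552.40
Ending inventory: 141 @ $5.70 + 63 @ $4.80 + 104 @ $7.60 = $1,896.50
Check: goods available $6,448.90 = COGS $4,552.40 + ending $1,896.50

COGS = $4,552.40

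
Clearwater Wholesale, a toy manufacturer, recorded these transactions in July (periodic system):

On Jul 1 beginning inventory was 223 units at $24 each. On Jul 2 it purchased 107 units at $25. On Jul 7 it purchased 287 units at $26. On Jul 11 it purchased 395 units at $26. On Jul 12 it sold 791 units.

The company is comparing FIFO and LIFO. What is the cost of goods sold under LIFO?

COGS = $20,455

FIFO COGS: 223 @ $24 + 107 @ $25 + 287 @ $26 + 174 @ $26 = $20,013
LIFO COGS: 395 @ $26 + 287 @ $26 + 107 @ $25 + 2 @ $24 = $20,455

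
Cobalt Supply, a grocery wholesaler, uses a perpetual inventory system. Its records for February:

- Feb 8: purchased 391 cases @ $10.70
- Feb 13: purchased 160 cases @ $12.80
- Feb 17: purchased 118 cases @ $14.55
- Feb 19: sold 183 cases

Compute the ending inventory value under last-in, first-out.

Ending inventory = $5,399.70

Feb 19, 183 sold [LIFO — newest first]: 118 @ $14.55 + 65 @ $12.80 = $2,548.90
Ending inventory: 391 @ $10.70 + 95 @ $12.80 = $5,399.70
Check: goods available $7,948.60 = COGS $2,548.90 + ending $5,399.70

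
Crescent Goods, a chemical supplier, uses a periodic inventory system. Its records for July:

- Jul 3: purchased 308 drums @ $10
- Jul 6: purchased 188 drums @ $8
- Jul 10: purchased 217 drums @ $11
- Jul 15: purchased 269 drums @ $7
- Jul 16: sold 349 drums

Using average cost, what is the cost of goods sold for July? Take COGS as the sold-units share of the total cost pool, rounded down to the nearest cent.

Jul 16, sell 349: 349/982 × $8,854.00 → $3,146.68
Ending inventory (cost pool remaining) = $5,707.32

COGS = $3,146.68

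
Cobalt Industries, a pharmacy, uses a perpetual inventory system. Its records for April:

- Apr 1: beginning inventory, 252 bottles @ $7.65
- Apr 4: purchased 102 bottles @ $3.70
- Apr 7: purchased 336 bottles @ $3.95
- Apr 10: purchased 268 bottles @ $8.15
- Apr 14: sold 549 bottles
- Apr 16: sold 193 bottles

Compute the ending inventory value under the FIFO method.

Apr 14, 549 sold [FIFO — oldest first]: 252 @ $7.65 + 102 @ $3.70 + 195 @ $3.95 = $3,075.45
Apr 16, 193 sold [FIFO — oldest first]: 141 @ $3.95 + 52 @ $8.15 = $980.75
Total COGS = $3,075.45 + $980.75 = $4,056.20
Ending inventory: 216 @ $8.15 = $1,760.40

Ending inventory = $1,760.40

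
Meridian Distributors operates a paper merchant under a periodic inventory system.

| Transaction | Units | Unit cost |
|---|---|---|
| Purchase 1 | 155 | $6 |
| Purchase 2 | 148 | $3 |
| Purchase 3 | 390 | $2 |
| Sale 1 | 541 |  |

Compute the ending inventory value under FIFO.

Sale 1 (541) [FIFO — oldest first]: 155 @ $6 + 148 @ $3 + 238 @ $2 = $1,850
Ending inventory: 152 @ $2 = $304

Ending inventory = $304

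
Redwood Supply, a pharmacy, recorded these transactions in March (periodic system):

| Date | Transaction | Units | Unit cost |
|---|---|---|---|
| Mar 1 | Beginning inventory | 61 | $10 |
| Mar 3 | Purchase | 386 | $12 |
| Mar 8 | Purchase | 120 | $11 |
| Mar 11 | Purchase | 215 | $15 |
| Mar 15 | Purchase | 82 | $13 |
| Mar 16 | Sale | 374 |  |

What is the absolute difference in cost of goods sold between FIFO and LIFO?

FIFO COGS: 61 @ $10 + 313 @ $12 = $4,366
LIFO COGS: 82 @ $13 + 215 @ $15 + 77 @ $11 = $5,138
Difference = |$4,366 − $5,138| = $772

$772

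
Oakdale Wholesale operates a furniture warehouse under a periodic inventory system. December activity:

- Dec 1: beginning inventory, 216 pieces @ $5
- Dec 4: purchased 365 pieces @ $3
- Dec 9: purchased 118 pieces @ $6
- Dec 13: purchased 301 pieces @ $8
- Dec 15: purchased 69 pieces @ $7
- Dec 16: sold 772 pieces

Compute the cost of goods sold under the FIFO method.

Dec 16, 772 sold [FIFO — oldest first]: 216 @ $5 + 365 @ $3 + 118 @ $6 + 73 @ $8 = $3,467
Ending inventory: 228 @ $8 + 69 @ $7 = $2,307

COGS = $3,467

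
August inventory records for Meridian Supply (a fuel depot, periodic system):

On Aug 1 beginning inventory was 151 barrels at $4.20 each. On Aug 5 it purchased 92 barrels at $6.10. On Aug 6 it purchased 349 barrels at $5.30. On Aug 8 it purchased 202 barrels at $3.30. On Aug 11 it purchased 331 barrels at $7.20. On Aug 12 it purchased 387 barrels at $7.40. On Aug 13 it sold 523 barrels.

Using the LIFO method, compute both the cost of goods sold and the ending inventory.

COGS = $3,843.00; ending inventory = $5,115.70

Aug 13, 523 sold [LIFO — newest first]: 387 @ $7.40 + 136 @ $7.20 = $3,843.00
Ending inventory: 151 @ $4.20 + 92 @ $6.10 + 349 @ $5.30 + 202 @ $3.30 + 195 @ $7.20 = $5,115.70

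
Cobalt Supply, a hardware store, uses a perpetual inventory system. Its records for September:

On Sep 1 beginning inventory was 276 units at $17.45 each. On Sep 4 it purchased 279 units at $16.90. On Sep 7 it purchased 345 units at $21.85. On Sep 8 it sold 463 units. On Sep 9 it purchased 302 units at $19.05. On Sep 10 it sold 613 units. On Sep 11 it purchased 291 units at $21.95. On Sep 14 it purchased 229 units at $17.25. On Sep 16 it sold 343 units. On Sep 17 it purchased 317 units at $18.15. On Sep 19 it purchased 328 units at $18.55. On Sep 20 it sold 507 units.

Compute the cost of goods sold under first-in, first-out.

COGS = $36,862.95

Sep 8, 463 sold [FIFO — oldest first]: 276 @ $17.45 + 187 @ $16.90 = $7,976.50
Sep 10, 613 sold [FIFO — oldest first]: 92 @ $16.90 + 345 @ $21.85 + 176 @ $19.05 = $12,445.85
Sep 16, 343 sold [FIFO — oldest first]: 126 @ $19.05 + 217 @ $21.95 = $7,163.45
Sep 20, 507 sold [FIFO — oldest first]: 74 @ $21.95 + 229 @ $17.25 + 204 @ $18.15 = $9,277.15
Total COGS = $7,976.50 + $12,445.85 + $7,163.45 + $9,277.15 = $36,862.95
Ending inventory: 113 @ $18.15 + 328 @ $18.55 = $8,135.35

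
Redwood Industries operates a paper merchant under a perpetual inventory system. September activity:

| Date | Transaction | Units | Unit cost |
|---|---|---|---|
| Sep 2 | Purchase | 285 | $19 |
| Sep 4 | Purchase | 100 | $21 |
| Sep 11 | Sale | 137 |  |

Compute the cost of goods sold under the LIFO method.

Sep 11, 137 sold [LIFO — newest first]: 100 @ $21 + 37 @ $19 = $2,803
Ending inventory: 248 @ $19 = $4,712

COGS = $2,803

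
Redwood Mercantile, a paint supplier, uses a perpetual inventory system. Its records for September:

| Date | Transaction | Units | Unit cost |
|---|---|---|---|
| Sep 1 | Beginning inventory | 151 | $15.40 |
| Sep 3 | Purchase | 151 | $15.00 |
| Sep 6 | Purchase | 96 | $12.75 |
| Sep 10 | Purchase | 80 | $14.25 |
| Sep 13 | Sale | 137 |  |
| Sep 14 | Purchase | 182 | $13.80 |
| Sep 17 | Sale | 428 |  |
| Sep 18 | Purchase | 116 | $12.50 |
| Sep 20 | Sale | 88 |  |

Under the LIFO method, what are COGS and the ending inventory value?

COGS = $9,103.00; ending inventory = $1,813.00

Sep 13, 137 sold [LIFO — newest first]: 80 @ $14.25 + 57 @ $12.75 = $1,866.75
Sep 17, 428 sold [LIFO — newest first]: 182 @ $13.80 + 39 @ $12.75 + 151 @ $15.00 + 56 @ $15.40 = $6,136.25
Sep 20, 88 sold [LIFO — newest first]: 88 @ $12.50 = $1,100.00
Total COGS = $1,866.75 + $6,136.25 + $1,100.00 = $9,103.00
Ending inventory: 95 @ $15.40 + 28 @ $12.50 = $1,813.00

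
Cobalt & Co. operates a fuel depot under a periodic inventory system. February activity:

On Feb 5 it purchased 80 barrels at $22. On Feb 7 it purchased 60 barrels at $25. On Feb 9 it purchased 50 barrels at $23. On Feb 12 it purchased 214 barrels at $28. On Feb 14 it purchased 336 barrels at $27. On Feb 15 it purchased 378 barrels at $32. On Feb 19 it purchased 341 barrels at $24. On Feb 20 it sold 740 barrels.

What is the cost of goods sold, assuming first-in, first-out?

COGS = $19,474

Feb 20, 740 sold [FIFO — oldest first]: 80 @ $22 + 60 @ $25 + 50 @ $23 + 214 @ $28 + 336 @ $27 = $19,474
Ending inventory: 378 @ $32 + 341 @ $24 = $20,280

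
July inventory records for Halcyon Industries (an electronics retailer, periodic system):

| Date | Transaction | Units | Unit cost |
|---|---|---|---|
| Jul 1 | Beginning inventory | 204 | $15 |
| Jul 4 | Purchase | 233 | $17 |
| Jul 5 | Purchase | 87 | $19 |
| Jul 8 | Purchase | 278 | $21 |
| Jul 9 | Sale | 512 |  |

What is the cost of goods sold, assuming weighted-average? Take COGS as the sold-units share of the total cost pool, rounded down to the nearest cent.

Jul 9, sell 512: 512/802 × $14,512.00 → $9,264.51
Ending inventory (cost pool remaining) = $5,247.49

COGS = $9,264.51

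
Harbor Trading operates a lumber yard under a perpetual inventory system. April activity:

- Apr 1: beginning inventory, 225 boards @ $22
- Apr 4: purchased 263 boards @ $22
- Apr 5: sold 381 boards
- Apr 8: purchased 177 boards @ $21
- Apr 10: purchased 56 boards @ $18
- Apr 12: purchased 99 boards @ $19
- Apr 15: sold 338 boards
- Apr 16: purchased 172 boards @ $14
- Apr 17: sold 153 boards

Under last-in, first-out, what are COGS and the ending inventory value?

Apr 5, 381 sold [LIFO — newest first]: 263 @ $22 + 118 @ $22 = $8,382
Apr 15, 338 sold [LIFO — newest first]: 99 @ $19 + 56 @ $18 + 177 @ $21 + 6 @ $22 = $6,738
Apr 17, 153 sold [LIFO — newest first]: 153 @ $14 = $2,142
Total COGS = $8,382 + $6,738 + $2,142 = $17,262
Ending inventory: 101 @ $22 + 19 @ $14 = $2,488

COGS = $17,262; ending inventory = $2,488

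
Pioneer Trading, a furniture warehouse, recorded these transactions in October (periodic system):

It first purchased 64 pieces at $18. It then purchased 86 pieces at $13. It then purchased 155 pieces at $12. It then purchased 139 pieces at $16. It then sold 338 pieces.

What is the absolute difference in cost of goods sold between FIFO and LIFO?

$2

FIFO COGS: 64 @ $18 + 86 @ $13 + 155 @ $12 + 33 @ $16 = $4,658
LIFO COGS: 139 @ $16 + 155 @ $12 + 44 @ $13 = $4,656
Difference = |$4,658 − $4,656| = $2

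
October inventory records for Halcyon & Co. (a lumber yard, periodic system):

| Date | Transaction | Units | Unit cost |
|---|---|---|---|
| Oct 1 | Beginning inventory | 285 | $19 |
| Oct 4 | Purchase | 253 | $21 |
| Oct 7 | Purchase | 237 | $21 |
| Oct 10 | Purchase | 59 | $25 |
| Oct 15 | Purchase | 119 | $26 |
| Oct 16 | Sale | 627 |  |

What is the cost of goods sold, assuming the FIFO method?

COGS = $12,597

Oct 16, 627 sold [FIFO — oldest first]: 285 @ $19 + 253 @ $21 + 89 @ $21 = $12,597
Ending inventory: 148 @ $21 + 59 @ $25 + 119 @ $26 = $7,677
Check: goods available $20,274 = COGS $12,597 + ending $7,677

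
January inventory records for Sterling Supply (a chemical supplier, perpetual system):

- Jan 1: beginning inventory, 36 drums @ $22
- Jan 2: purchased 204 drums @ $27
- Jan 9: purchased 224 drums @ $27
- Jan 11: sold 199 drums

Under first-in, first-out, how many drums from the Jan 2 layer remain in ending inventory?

41

Jan 11, 199 sold [FIFO — oldest first]: 36 @ $22 + 163 @ $27 = $5,193
Ending inventory: 41 @ $27 + 224 @ $27 = $7,155
Check: goods available $12,348 = COGS $5,193 + ending $7,155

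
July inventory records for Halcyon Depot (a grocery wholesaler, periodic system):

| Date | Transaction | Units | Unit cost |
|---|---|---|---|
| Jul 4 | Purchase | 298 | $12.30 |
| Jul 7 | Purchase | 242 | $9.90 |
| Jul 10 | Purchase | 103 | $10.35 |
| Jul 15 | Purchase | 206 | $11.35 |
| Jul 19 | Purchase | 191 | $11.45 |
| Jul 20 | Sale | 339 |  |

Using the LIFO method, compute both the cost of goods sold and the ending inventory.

Jul 20, 339 sold [LIFO — newest first]: 191 @ $11.45 + 148 @ $11.35 = $3,866.75
Ending inventory: 298 @ $12.30 + 242 @ $9.90 + 103 @ $10.35 + 58 @ $11.35 = $7,785.55

COGS = $3,866.75; ending inventory = $7,785.55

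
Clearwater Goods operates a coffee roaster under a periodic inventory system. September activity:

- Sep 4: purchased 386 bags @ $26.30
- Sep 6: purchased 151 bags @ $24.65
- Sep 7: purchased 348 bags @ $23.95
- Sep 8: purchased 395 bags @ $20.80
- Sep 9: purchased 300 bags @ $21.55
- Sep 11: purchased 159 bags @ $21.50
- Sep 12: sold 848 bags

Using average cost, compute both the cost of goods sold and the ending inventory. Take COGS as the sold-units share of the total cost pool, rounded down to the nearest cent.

COGS = $19,655.67; ending inventory = $20,652.38

Sep 12, sell 848: 848/1739 × $40,308.05 → $19,655.67
Ending inventory (cost pool remaining) = $20,652.38
Check: goods available $40,308.05 = COGS $19,655.67 + ending $20,652.38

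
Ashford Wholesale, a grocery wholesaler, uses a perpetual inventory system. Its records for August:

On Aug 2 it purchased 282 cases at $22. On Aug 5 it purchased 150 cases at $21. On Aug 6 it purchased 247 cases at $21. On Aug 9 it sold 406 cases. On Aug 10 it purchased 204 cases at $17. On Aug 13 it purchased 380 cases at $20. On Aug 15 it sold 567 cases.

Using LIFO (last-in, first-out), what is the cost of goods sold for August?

Aug 9, 406 sold [LIFO — newest first]: 247 @ $21 + 150 @ $21 + 9 @ $22 = $8,535
Aug 15, 567 sold [LIFO — newest first]: 380 @ $20 + 187 @ $17 = $10,779
Total COGS = $8,535 + $10,779 = $19,314
Ending inventory: 273 @ $22 + 17 @ $17 = $6,295

COGS = $19,314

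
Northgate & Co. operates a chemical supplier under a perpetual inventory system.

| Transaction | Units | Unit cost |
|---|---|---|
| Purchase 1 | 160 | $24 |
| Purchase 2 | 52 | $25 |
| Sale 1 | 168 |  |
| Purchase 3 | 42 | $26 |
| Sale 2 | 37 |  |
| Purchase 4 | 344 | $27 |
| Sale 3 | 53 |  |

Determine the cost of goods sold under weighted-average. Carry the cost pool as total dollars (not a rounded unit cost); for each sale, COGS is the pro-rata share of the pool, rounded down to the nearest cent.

COGS = $6,420.44

After Purchase 1: 160 on hand, pool $3,840.00 (≈ $24.0000 each)
After Purchase 2: 212 on hand, pool $5,140.00 (≈ $24.2453 each)
Sale 1, sell 168: 168/212 × $5,140.00 → $4,073.20
After Purchase 3: 86 on hand, pool $2,158.80 (≈ $25.1023 each)
Sale 2, sell 37: 37/86 × $2,158.80 → $928.78
After Purchase 4: 393 on hand, pool $10,518.02 (≈ $26.7634 each)
Sale 3, sell 53: 53/393 × $10,518.02 → $1,418.46
Total COGS = $4,073.20 + $928.78 + $1,418.46 = $6,420.44
Ending inventory (cost pool remaining) = $9,099.56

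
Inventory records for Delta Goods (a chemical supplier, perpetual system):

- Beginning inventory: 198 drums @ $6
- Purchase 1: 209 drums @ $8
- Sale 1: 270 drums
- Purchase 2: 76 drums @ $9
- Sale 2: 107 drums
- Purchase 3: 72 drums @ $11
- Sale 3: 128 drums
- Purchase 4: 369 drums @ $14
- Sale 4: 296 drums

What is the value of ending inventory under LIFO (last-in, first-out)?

Ending inventory = $1,322

Sale 1 (270) [LIFO — newest first]: 209 @ $8 + 61 @ $6 = $2,038
Sale 2 (107) [LIFO — newest first]: 76 @ $9 + 31 @ $6 = $870
Sale 3 (128) [LIFO — newest first]: 72 @ $11 + 56 @ $6 = $1,128
Sale 4 (296) [LIFO — newest first]: 296 @ $14 = $4,144
Total COGS = $2,038 + $870 + $1,128 + $4,144 = $8,180
Ending inventory: 50 @ $6 + 73 @ $14 = $1,322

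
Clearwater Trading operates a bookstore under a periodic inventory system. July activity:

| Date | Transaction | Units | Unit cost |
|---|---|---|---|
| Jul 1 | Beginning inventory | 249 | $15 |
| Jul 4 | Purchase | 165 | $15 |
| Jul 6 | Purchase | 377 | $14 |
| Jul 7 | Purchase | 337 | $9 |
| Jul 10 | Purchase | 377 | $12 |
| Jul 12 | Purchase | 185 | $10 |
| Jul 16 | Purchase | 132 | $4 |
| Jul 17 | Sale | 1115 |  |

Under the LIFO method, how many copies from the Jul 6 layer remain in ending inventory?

Jul 17, 1115 sold [LIFO — newest first]: 132 @ $4 + 185 @ $10 + 377 @ $12 + 337 @ $9 + 84 @ $14 = $11,111
Ending inventory: 249 @ $15 + 165 @ $15 + 293 @ $14 = $10,312

293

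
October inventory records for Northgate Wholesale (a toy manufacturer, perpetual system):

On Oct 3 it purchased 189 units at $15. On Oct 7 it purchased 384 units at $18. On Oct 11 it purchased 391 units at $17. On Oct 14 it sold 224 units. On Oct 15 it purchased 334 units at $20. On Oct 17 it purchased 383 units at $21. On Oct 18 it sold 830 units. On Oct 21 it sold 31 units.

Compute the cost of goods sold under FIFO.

Oct 14, 224 sold [FIFO — oldest first]: 189 @ $15 + 35 @ $18 = $3,465
Oct 18, 830 sold [FIFO — oldest first]: 349 @ $18 + 391 @ $17 + 90 @ $20 = $14,729
Oct 21, 31 sold [FIFO — oldest first]: 31 @ $20 = $620
Total COGS = $3,465 + $14,729 + $620 = $18,814
Ending inventory: 213 @ $20 + 383 @ $21 = $12,303

COGS = $18,814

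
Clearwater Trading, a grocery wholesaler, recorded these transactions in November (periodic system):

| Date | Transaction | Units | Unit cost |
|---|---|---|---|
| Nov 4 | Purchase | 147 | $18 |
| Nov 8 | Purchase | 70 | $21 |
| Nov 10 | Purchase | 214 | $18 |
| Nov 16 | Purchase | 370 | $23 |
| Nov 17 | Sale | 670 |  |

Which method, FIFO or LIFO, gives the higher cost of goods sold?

FIFO COGS: 147 @ $18 + 70 @ $21 + 214 @ $18 + 239 @ $23 = $13,465
LIFO COGS: 370 @ $23 + 214 @ $18 + 70 @ $21 + 16 @ $18 = $14,120

LIFO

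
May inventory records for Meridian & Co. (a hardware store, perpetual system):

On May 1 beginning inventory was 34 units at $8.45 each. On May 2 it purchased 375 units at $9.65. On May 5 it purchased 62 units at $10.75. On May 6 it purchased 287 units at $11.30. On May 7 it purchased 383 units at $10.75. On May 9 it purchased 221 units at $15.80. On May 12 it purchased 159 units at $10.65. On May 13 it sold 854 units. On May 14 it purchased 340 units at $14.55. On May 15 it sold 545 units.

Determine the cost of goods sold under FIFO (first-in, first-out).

COGS = $15,818.75

May 13, 854 sold [FIFO — oldest first]: 34 @ $8.45 + 375 @ $9.65 + 62 @ $10.75 + 287 @ $11.30 + 96 @ $10.75 = $8,847.65
May 15, 545 sold [FIFO — oldest first]: 287 @ $10.75 + 221 @ $15.80 + 37 @ $10.65 = $6,971.10
Total COGS = $8,847.65 + $6,971.10 = $15,818.75
Ending inventory: 122 @ $10.65 + 340 @ $14.55 = $6,246.30
Check: goods available $22,065.05 = COGS $15,818.75 + ending $6,246.30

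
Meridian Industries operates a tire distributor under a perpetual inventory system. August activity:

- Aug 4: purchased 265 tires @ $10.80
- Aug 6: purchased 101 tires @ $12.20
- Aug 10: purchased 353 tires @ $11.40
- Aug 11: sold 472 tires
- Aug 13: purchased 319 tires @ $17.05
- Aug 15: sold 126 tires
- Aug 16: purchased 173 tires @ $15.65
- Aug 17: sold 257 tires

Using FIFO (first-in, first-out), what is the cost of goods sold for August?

COGS = $10,437.20

Aug 11, 472 sold [FIFO — oldest first]: 265 @ $10.80 + 101 @ $12.20 + 106 @ $11.40 = $5,302.60
Aug 15, 126 sold [FIFO — oldest first]: 126 @ $11.40 = $1,436.40
Aug 17, 257 sold [FIFO — oldest first]: 121 @ $11.40 + 136 @ $17.05 = $3,698.20
Total COGS = $5,302.60 + $1,436.40 + $3,698.20 = $10,437.20
Ending inventory: 183 @ $17.05 + 173 @ $15.65 = $5,827.60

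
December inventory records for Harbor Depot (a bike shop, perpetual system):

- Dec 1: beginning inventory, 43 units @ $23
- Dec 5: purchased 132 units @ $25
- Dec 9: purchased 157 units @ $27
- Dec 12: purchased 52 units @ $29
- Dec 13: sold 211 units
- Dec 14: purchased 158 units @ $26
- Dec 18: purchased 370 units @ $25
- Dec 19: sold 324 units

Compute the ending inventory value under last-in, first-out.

Ending inventory = $9,497

Dec 13, 211 sold [LIFO — newest first]: 52 @ $29 + 157 @ $27 + 2 @ $25 = $5,797
Dec 19, 324 sold [LIFO — newest first]: 324 @ $25 = $8,100
Total COGS = $5,797 + $8,100 = $13,897
Ending inventory: 43 @ $23 + 130 @ $25 + 158 @ $26 + 46 @ $25 = $9,497
Check: goods available $23,394 = COGS $13,897 + ending $9,497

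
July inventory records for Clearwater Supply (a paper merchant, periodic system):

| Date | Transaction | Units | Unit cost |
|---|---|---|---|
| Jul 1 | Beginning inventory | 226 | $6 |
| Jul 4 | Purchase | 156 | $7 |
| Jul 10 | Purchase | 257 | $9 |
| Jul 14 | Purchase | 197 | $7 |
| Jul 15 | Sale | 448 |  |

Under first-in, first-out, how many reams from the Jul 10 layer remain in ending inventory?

Jul 15, 448 sold [FIFO — oldest first]: 226 @ $6 + 156 @ $7 + 66 @ $9 = $3,042
Ending inventory: 191 @ $9 + 197 @ $7 = $3,098

191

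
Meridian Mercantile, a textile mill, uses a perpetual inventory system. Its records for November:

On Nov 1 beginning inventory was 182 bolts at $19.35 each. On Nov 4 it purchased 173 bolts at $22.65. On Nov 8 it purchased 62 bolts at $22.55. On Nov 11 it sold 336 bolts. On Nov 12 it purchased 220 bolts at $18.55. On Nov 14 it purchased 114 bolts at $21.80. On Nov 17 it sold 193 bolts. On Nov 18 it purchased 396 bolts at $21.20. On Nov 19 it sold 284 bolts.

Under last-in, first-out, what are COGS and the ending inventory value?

COGS = $17,242.35; ending inventory = $6,557.30

Nov 11, 336 sold [LIFO — newest first]: 62 @ $22.55 + 173 @ $22.65 + 101 @ $19.35 = $7,270.90
Nov 17, 193 sold [LIFO — newest first]: 114 @ $21.80 + 79 @ $18.55 = $3,950.65
Nov 19, 284 sold [LIFO — newest first]: 284 @ $21.20 = $6,020.80
Total COGS = $7,270.90 + $3,950.65 + $6,020.80 = $17,242.35
Ending inventory: 81 @ $19.35 + 141 @ $18.55 + 112 @ $21.20 = $6,557.30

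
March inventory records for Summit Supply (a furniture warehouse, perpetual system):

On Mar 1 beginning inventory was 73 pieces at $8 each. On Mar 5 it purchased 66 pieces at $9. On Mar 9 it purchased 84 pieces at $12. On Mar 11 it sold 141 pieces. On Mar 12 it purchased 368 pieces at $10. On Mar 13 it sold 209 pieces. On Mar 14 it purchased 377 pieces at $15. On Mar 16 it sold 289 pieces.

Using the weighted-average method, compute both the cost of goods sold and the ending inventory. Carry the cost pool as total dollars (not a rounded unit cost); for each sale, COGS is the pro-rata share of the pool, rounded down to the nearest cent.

COGS = $7,232.10; ending inventory = $4,288.90

After Mar 1: 73 on hand, pool $584.00 (≈ $8.0000 each)
After Mar 5: 139 on hand, pool $1,178.00 (≈ $8.4748 each)
After Mar 9: 223 on hand, pool $2,186.00 (≈ $9.8027 each)
Mar 11, sell 141: 141/223 × $2,186.00 → $1,382.17
After Mar 12: 450 on hand, pool $4,483.83 (≈ $9.9641 each)
Mar 13, sell 209: 209/450 × $4,483.83 → $2,082.48
After Mar 14: 618 on hand, pool $8,056.35 (≈ $13.0362 each)
Mar 16, sell 289: 289/618 × $8,056.35 → $3,767.45
Total COGS = $1,382.17 + $2,082.48 + $3,767.45 = $7,232.10
Ending inventory (cost pool remaining) = $4,288.90
Check: goods available $11,521.00 = COGS $7,232.10 + ending $4,288.90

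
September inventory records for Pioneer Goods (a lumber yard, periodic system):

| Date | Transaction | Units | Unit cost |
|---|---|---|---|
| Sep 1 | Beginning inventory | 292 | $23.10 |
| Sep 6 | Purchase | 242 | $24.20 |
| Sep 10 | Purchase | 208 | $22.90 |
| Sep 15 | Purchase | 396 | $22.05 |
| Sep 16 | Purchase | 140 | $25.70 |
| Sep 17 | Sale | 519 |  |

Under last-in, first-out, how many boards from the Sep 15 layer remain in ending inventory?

17

Sep 17, 519 sold [LIFO — newest first]: 140 @ $25.70 + 379 @ $22.05 = $11,954.95
Ending inventory: 292 @ $23.10 + 242 @ $24.20 + 208 @ $22.90 + 17 @ $22.05 = $17,739.65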